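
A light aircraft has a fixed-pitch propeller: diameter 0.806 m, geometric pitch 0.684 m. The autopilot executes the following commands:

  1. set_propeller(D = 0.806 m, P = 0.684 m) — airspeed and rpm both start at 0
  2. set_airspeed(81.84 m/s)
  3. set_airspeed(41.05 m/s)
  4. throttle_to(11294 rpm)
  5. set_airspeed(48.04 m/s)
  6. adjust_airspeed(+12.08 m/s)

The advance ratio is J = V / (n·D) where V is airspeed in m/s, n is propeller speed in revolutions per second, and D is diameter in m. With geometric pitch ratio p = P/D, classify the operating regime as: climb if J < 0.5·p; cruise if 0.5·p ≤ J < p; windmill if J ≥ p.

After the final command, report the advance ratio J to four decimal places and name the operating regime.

set_propeller: D = 0.806 m, P = 0.684 m (p = P/D = 0.848635); state ← (V=0, rpm=0)
set_airspeed(81.84): V ← 81.84 m/s
set_airspeed(41.05): V ← 41.05 m/s
throttle_to(11294): rpm ← 11294
set_airspeed(48.04): V ← 48.04 m/s
adjust_airspeed(+12.08): V ← 48.04 +12.08 = 60.12 m/s
final state: V = 60.12 m/s, rpm = 11294 → n = rpm/60 = 188.233333 rev/s
J = V / (n·D) = 60.12 / (188.233333 × 0.806) = 0.396267
regime bands: climb J<0.4243 | cruise [0.4243, 0.8486) | windmill J≥0.8486
J = 0.3963 → climb

J = 0.3963, regime = climb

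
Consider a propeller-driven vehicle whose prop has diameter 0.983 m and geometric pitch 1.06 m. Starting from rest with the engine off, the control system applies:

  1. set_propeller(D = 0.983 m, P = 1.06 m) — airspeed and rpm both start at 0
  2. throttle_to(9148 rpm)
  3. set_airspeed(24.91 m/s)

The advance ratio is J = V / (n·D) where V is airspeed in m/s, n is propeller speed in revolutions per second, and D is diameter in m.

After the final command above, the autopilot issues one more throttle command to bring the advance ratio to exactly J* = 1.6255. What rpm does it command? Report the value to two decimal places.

set_propeller: D = 0.983 m, P = 1.06 m (p = P/D = 1.078332); state ← (V=0, rpm=0)
throttle_to(9148): rpm ← 9148
set_airspeed(24.91): V ← 24.91 m/s
final state: V = 24.91 m/s, rpm = 9148 → n = rpm/60 = 152.466667 rev/s
target J* = 1.6255; solve J* = V/(n·D) for n: n = V/(J*·D) = 24.91/(1.6255 × 0.983) = 15.589538 rev/s
rpm = 60·n = 935.372260

rpm = 935.37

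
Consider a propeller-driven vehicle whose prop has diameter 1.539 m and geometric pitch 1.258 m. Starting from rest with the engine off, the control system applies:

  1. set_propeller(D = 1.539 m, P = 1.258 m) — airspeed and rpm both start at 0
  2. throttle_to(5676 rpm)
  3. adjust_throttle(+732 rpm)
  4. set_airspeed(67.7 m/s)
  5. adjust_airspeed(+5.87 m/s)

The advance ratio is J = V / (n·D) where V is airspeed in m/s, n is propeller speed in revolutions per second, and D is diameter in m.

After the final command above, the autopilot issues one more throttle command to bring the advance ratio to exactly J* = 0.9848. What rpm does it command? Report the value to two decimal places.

set_propeller: D = 1.539 m, P = 1.258 m (p = P/D = 0.817414); state ← (V=0, rpm=0)
throttle_to(5676): rpm ← 5676
adjust_throttle(+732): rpm ← 5676 +732 = 6408
set_airspeed(67.7): V ← 67.7 m/s
adjust_airspeed(+5.87): V ← 67.7 +5.87 = 73.57 m/s
final state: V = 73.57 m/s, rpm = 6408 → n = rpm/60 = 106.800000 rev/s
target J* = 0.9848; solve J* = V/(n·D) for n: n = V/(J*·D) = 73.57/(0.9848 × 1.539) = 48.541601 rev/s
rpm = 60·n = 2912.496061

rpm = 2912.50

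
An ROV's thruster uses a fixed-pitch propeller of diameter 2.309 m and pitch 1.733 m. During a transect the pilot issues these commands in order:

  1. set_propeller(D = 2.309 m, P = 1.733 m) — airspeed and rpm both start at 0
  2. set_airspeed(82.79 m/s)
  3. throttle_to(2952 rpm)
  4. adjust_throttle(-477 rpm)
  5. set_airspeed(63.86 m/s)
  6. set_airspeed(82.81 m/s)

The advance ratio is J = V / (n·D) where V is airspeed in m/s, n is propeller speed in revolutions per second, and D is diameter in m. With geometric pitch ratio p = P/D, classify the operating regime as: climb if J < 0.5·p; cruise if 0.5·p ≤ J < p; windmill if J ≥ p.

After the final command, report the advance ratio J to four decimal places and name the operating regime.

J = 0.8694, regime = windmill

set_propeller: D = 2.309 m, P = 1.733 m (p = P/D = 0.750541); state ← (V=0, rpm=0)
set_airspeed(82.79): V ← 82.79 m/s
throttle_to(2952): rpm ← 2952
adjust_throttle(-477): rpm ← 2952 -477 = 2475
set_airspeed(63.86): V ← 63.86 m/s
set_airspeed(82.81): V ← 82.81 m/s
final state: V = 82.81 m/s, rpm = 2475 → n = rpm/60 = 41.250000 rev/s
J = V / (n·D) = 82.81 / (41.250000 × 2.309) = 0.869431
regime bands: climb J<0.3753 | cruise [0.3753, 0.7505) | windmill J≥0.7505
J = 0.8694 → windmill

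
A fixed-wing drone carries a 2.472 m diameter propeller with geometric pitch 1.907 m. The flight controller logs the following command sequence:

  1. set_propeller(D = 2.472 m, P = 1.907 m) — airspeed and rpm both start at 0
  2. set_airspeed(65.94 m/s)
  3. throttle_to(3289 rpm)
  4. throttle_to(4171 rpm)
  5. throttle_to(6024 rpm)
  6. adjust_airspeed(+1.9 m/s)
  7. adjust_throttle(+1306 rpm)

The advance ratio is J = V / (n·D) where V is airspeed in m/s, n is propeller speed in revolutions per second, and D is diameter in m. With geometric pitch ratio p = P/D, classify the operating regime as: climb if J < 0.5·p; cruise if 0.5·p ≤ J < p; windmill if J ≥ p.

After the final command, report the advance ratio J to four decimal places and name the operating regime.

set_propeller: D = 2.472 m, P = 1.907 m (p = P/D = 0.771440); state ← (V=0, rpm=0)
set_airspeed(65.94): V ← 65.94 m/s
throttle_to(3289): rpm ← 3289
throttle_to(4171): rpm ← 4171
throttle_to(6024): rpm ← 6024
adjust_airspeed(+1.9): V ← 65.94 +1.9 = 67.84 m/s
adjust_throttle(+1306): rpm ← 6024 +1306 = 7330
final state: V = 67.84 m/s, rpm = 7330 → n = rpm/60 = 122.166667 rev/s
J = V / (n·D) = 67.84 / (122.166667 × 2.472) = 0.224639
regime bands: climb J<0.3857 | cruise [0.3857, 0.7714) | windmill J≥0.7714
J = 0.2246 → climb

J = 0.2246, regime = climb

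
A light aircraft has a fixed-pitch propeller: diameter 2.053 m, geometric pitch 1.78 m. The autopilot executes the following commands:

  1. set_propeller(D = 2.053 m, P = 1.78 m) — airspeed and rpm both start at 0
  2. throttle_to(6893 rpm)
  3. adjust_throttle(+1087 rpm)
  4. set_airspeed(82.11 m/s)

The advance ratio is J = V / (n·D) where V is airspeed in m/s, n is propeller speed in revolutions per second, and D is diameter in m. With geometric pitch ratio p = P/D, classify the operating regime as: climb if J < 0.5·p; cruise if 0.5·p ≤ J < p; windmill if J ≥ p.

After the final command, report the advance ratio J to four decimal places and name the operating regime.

set_propeller: D = 2.053 m, P = 1.78 m (p = P/D = 0.867024); state ← (V=0, rpm=0)
throttle_to(6893): rpm ← 6893
adjust_throttle(+1087): rpm ← 6893 +1087 = 7980
set_airspeed(82.11): V ← 82.11 m/s
final state: V = 82.11 m/s, rpm = 7980 → n = rpm/60 = 133.000000 rev/s
J = V / (n·D) = 82.11 / (133.000000 × 2.053) = 0.300715
regime bands: climb J<0.4335 | cruise [0.4335, 0.8670) | windmill J≥0.8670
J = 0.3007 → climb

J = 0.3007, regime = climb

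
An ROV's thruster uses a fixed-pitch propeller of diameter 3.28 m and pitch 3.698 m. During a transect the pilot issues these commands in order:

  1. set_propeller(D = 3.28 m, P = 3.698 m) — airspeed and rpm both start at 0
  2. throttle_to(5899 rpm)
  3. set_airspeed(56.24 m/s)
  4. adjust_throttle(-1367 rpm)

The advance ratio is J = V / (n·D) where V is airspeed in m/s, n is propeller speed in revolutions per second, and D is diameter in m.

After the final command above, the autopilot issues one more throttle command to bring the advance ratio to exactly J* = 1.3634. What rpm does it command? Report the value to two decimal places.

set_propeller: D = 3.28 m, P = 3.698 m (p = P/D = 1.127439); state ← (V=0, rpm=0)
throttle_to(5899): rpm ← 5899
set_airspeed(56.24): V ← 56.24 m/s
adjust_throttle(-1367): rpm ← 5899 -1367 = 4532
final state: V = 56.24 m/s, rpm = 4532 → n = rpm/60 = 75.533333 rev/s
target J* = 1.3634; solve J* = V/(n·D) for n: n = V/(J*·D) = 56.24/(1.3634 × 3.28) = 12.576164 rev/s
rpm = 60·n = 754.569816

rpm = 754.57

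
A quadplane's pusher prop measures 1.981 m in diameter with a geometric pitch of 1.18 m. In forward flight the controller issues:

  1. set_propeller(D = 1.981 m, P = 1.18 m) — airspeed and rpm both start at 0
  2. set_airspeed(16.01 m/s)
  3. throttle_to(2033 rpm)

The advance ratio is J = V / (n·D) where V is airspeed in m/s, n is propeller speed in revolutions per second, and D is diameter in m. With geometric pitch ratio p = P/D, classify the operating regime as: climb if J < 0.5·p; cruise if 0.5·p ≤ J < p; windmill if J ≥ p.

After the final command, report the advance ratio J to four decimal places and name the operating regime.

set_propeller: D = 1.981 m, P = 1.18 m (p = P/D = 0.595659); state ← (V=0, rpm=0)
set_airspeed(16.01): V ← 16.01 m/s
throttle_to(2033): rpm ← 2033
final state: V = 16.01 m/s, rpm = 2033 → n = rpm/60 = 33.883333 rev/s
J = V / (n·D) = 16.01 / (33.883333 × 1.981) = 0.238518
regime bands: climb J<0.2978 | cruise [0.2978, 0.5957) | windmill J≥0.5957
J = 0.2385 → climb

J = 0.2385, regime = climb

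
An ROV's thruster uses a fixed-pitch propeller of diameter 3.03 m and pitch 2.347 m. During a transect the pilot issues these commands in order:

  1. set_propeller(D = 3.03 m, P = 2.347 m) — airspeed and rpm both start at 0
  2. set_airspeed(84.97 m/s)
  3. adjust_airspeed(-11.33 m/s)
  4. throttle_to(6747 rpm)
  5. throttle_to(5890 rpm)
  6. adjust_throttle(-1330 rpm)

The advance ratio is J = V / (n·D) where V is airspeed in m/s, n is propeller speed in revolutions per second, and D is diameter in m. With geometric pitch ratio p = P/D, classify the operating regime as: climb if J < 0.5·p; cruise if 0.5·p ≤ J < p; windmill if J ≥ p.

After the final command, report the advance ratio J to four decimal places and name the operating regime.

set_propeller: D = 3.03 m, P = 2.347 m (p = P/D = 0.774587); state ← (V=0, rpm=0)
set_airspeed(84.97): V ← 84.97 m/s
adjust_airspeed(-11.33): V ← 84.97 -11.33 = 73.64 m/s
throttle_to(6747): rpm ← 6747
throttle_to(5890): rpm ← 5890
adjust_throttle(-1330): rpm ← 5890 -1330 = 4560
final state: V = 73.64 m/s, rpm = 4560 → n = rpm/60 = 76.000000 rev/s
J = V / (n·D) = 73.64 / (76.000000 × 3.03) = 0.319785
regime bands: climb J<0.3873 | cruise [0.3873, 0.7746) | windmill J≥0.7746
J = 0.3198 → climb

J = 0.3198, regime = climb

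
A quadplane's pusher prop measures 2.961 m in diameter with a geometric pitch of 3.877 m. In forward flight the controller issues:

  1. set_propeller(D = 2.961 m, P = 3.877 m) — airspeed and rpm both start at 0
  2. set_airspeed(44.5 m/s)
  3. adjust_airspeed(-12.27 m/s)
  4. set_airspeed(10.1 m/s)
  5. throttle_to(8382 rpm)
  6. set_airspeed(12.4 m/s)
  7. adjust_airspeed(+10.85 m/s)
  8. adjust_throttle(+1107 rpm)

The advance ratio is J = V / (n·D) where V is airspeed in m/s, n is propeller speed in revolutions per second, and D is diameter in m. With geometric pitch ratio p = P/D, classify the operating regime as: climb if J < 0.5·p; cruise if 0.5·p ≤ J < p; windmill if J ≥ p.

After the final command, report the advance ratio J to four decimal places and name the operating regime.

set_propeller: D = 2.961 m, P = 3.877 m (p = P/D = 1.309355); state ← (V=0, rpm=0)
set_airspeed(44.5): V ← 44.5 m/s
adjust_airspeed(-12.27): V ← 44.5 -12.27 = 32.23 m/s
set_airspeed(10.1): V ← 10.1 m/s
throttle_to(8382): rpm ← 8382
set_airspeed(12.4): V ← 12.4 m/s
adjust_airspeed(+10.85): V ← 12.4 +10.85 = 23.25 m/s
adjust_throttle(+1107): rpm ← 8382 +1107 = 9489
final state: V = 23.25 m/s, rpm = 9489 → n = rpm/60 = 158.150000 rev/s
J = V / (n·D) = 23.25 / (158.150000 × 2.961) = 0.049650
regime bands: climb J<0.6547 | cruise [0.6547, 1.3094) | windmill J≥1.3094
J = 0.0496 → climb

J = 0.0496, regime = climb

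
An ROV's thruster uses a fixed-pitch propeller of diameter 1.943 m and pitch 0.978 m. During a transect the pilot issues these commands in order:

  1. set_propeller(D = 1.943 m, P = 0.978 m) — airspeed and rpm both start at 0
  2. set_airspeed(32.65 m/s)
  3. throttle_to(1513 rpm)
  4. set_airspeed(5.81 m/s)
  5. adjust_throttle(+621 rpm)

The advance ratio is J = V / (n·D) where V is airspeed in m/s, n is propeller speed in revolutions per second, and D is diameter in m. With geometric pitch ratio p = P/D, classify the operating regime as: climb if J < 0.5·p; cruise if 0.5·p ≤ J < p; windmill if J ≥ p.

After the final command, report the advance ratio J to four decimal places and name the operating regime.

set_propeller: D = 1.943 m, P = 0.978 m (p = P/D = 0.503345); state ← (V=0, rpm=0)
set_airspeed(32.65): V ← 32.65 m/s
throttle_to(1513): rpm ← 1513
set_airspeed(5.81): V ← 5.81 m/s
adjust_throttle(+621): rpm ← 1513 +621 = 2134
final state: V = 5.81 m/s, rpm = 2134 → n = rpm/60 = 35.566667 rev/s
J = V / (n·D) = 5.81 / (35.566667 × 1.943) = 0.084074
regime bands: climb J<0.2517 | cruise [0.2517, 0.5033) | windmill J≥0.5033
J = 0.0841 → climb

J = 0.0841, regime = climb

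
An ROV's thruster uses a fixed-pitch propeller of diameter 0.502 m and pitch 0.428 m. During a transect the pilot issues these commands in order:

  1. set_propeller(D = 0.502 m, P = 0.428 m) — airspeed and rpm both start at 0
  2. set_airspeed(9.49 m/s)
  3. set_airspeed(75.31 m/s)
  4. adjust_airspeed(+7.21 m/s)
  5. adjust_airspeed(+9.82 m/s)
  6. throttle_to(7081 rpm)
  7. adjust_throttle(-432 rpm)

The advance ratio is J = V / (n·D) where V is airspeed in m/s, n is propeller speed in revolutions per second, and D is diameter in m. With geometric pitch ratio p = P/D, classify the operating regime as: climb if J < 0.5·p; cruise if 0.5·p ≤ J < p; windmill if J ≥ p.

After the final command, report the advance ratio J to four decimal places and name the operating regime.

J = 1.6599, regime = windmill

set_propeller: D = 0.502 m, P = 0.428 m (p = P/D = 0.852590); state ← (V=0, rpm=0)
set_airspeed(9.49): V ← 9.49 m/s
set_airspeed(75.31): V ← 75.31 m/s
adjust_airspeed(+7.21): V ← 75.31 +7.21 = 82.52 m/s
adjust_airspeed(+9.82): V ← 82.52 +9.82 = 92.34 m/s
throttle_to(7081): rpm ← 7081
adjust_throttle(-432): rpm ← 7081 -432 = 6649
final state: V = 92.34 m/s, rpm = 6649 → n = rpm/60 = 110.816667 rev/s
J = V / (n·D) = 92.34 / (110.816667 × 0.502) = 1.659897
regime bands: climb J<0.4263 | cruise [0.4263, 0.8526) | windmill J≥0.8526
J = 1.6599 → windmill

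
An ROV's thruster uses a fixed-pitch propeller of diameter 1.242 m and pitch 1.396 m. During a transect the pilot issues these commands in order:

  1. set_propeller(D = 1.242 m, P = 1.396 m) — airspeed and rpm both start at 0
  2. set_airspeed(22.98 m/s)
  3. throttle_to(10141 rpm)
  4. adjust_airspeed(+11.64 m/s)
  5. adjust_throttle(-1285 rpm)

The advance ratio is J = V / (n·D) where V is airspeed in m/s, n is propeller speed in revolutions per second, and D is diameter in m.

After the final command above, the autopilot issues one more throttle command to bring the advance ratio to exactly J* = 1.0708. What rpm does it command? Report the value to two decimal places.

set_propeller: D = 1.242 m, P = 1.396 m (p = P/D = 1.123994); state ← (V=0, rpm=0)
set_airspeed(22.98): V ← 22.98 m/s
throttle_to(10141): rpm ← 10141
adjust_airspeed(+11.64): V ← 22.98 +11.64 = 34.62 m/s
adjust_throttle(-1285): rpm ← 10141 -1285 = 8856
final state: V = 34.62 m/s, rpm = 8856 → n = rpm/60 = 147.600000 rev/s
target J* = 1.0708; solve J* = V/(n·D) for n: n = V/(J*·D) = 34.62/(1.0708 × 1.242) = 26.031375 rev/s
rpm = 60·n = 1561.882488

rpm = 1561.88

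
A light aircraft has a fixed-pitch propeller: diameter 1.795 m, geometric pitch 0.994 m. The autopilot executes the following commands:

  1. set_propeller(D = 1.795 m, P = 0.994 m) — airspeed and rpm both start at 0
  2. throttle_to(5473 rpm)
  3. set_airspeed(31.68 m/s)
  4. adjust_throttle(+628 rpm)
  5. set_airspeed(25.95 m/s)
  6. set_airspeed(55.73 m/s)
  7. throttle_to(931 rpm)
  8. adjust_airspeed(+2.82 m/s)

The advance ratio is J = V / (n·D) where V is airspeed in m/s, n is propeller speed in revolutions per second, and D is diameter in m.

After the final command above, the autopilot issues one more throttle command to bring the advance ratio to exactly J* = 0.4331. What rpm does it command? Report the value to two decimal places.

set_propeller: D = 1.795 m, P = 0.994 m (p = P/D = 0.553760); state ← (V=0, rpm=0)
throttle_to(5473): rpm ← 5473
set_airspeed(31.68): V ← 31.68 m/s
adjust_throttle(+628): rpm ← 5473 +628 = 6101
set_airspeed(25.95): V ← 25.95 m/s
set_airspeed(55.73): V ← 55.73 m/s
throttle_to(931): rpm ← 931
adjust_airspeed(+2.82): V ← 55.73 +2.82 = 58.55 m/s
final state: V = 58.55 m/s, rpm = 931 → n = rpm/60 = 15.516667 rev/s
target J* = 0.4331; solve J* = V/(n·D) for n: n = V/(J*·D) = 58.55/(0.4331 × 1.795) = 75.313748 rev/s
rpm = 60·n = 4518.824900

rpm = 4518.82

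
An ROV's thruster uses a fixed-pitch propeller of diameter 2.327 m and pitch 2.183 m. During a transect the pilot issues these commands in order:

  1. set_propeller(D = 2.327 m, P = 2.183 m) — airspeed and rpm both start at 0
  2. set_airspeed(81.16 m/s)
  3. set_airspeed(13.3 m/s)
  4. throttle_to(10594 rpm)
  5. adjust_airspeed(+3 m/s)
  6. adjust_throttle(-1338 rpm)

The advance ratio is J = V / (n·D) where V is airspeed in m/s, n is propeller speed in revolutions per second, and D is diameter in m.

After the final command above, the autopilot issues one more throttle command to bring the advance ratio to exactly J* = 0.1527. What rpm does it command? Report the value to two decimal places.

set_propeller: D = 2.327 m, P = 2.183 m (p = P/D = 0.938118); state ← (V=0, rpm=0)
set_airspeed(81.16): V ← 81.16 m/s
set_airspeed(13.3): V ← 13.3 m/s
throttle_to(10594): rpm ← 10594
adjust_airspeed(+3): V ← 13.3 +3 = 16.3 m/s
adjust_throttle(-1338): rpm ← 10594 -1338 = 9256
final state: V = 16.3 m/s, rpm = 9256 → n = rpm/60 = 154.266667 rev/s
target J* = 0.1527; solve J* = V/(n·D) for n: n = V/(J*·D) = 16.3/(0.1527 × 2.327) = 45.872476 rev/s
rpm = 60·n = 2752.348572

rpm = 2752.35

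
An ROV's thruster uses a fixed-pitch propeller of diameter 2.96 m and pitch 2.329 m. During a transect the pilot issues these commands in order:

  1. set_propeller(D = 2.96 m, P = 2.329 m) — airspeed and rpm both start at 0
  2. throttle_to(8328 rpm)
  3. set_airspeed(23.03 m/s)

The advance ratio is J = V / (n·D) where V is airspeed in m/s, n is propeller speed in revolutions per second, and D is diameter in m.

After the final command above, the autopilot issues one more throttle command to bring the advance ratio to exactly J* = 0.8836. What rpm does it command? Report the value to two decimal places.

set_propeller: D = 2.96 m, P = 2.329 m (p = P/D = 0.786824); state ← (V=0, rpm=0)
throttle_to(8328): rpm ← 8328
set_airspeed(23.03): V ← 23.03 m/s
final state: V = 23.03 m/s, rpm = 8328 → n = rpm/60 = 138.800000 rev/s
target J* = 0.8836; solve J* = V/(n·D) for n: n = V/(J*·D) = 23.03/(0.8836 × 2.96) = 8.805348 rev/s
rpm = 60·n = 528.320874

rpm = 528.32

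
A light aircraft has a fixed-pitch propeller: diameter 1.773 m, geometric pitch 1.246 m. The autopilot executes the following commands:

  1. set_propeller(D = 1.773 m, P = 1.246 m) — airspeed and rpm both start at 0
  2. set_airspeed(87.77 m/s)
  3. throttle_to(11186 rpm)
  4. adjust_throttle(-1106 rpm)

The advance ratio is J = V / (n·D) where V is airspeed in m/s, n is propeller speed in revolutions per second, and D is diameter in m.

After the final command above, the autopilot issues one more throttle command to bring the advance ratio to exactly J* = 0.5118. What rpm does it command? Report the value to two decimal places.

rpm = 5803.48

set_propeller: D = 1.773 m, P = 1.246 m (p = P/D = 0.702764); state ← (V=0, rpm=0)
set_airspeed(87.77): V ← 87.77 m/s
throttle_to(11186): rpm ← 11186
adjust_throttle(-1106): rpm ← 11186 -1106 = 10080
final state: V = 87.77 m/s, rpm = 10080 → n = rpm/60 = 168.000000 rev/s
target J* = 0.5118; solve J* = V/(n·D) for n: n = V/(J*·D) = 87.77/(0.5118 × 1.773) = 96.724631 rev/s
rpm = 60·n = 5803.477855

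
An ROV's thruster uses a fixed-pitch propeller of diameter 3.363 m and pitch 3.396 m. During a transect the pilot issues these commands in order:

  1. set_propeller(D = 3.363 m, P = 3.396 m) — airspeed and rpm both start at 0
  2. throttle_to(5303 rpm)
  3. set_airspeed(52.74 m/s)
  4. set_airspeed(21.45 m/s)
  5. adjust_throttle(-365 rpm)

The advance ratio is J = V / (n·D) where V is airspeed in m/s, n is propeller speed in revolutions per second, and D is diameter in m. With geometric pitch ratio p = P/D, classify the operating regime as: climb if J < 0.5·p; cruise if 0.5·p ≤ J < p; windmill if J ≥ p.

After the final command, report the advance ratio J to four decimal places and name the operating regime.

J = 0.0775, regime = climb

set_propeller: D = 3.363 m, P = 3.396 m (p = P/D = 1.009813); state ← (V=0, rpm=0)
throttle_to(5303): rpm ← 5303
set_airspeed(52.74): V ← 52.74 m/s
set_airspeed(21.45): V ← 21.45 m/s
adjust_throttle(-365): rpm ← 5303 -365 = 4938
final state: V = 21.45 m/s, rpm = 4938 → n = rpm/60 = 82.300000 rev/s
J = V / (n·D) = 21.45 / (82.300000 × 3.363) = 0.077500
regime bands: climb J<0.5049 | cruise [0.5049, 1.0098) | windmill J≥1.0098
J = 0.0775 → climb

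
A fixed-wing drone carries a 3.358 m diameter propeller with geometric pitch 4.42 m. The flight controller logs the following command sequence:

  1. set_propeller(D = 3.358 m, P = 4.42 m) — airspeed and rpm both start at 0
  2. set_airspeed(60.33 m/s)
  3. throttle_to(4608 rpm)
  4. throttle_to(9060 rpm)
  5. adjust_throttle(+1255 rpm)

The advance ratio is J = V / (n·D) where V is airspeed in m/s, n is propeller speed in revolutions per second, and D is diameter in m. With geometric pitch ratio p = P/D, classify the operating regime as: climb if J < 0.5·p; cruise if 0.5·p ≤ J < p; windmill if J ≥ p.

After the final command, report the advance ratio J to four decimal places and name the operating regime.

J = 0.1045, regime = climb

set_propeller: D = 3.358 m, P = 4.42 m (p = P/D = 1.316260); state ← (V=0, rpm=0)
set_airspeed(60.33): V ← 60.33 m/s
throttle_to(4608): rpm ← 4608
throttle_to(9060): rpm ← 9060
adjust_throttle(+1255): rpm ← 9060 +1255 = 10315
final state: V = 60.33 m/s, rpm = 10315 → n = rpm/60 = 171.916667 rev/s
J = V / (n·D) = 60.33 / (171.916667 × 3.358) = 0.104504
regime bands: climb J<0.6581 | cruise [0.6581, 1.3163) | windmill J≥1.3163
J = 0.1045 → climb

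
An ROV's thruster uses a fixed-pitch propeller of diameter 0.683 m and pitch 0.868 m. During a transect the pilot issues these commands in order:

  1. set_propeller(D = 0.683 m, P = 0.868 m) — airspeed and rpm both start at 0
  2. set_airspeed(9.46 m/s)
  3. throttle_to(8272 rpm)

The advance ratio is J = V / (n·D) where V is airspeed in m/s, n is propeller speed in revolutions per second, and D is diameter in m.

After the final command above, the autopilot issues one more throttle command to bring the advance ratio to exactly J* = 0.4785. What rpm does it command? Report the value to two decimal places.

rpm = 1736.76

set_propeller: D = 0.683 m, P = 0.868 m (p = P/D = 1.270864); state ← (V=0, rpm=0)
set_airspeed(9.46): V ← 9.46 m/s
throttle_to(8272): rpm ← 8272
final state: V = 9.46 m/s, rpm = 8272 → n = rpm/60 = 137.866667 rev/s
target J* = 0.4785; solve J* = V/(n·D) for n: n = V/(J*·D) = 9.46/(0.4785 × 0.683) = 28.945996 rev/s
rpm = 60·n = 1736.759731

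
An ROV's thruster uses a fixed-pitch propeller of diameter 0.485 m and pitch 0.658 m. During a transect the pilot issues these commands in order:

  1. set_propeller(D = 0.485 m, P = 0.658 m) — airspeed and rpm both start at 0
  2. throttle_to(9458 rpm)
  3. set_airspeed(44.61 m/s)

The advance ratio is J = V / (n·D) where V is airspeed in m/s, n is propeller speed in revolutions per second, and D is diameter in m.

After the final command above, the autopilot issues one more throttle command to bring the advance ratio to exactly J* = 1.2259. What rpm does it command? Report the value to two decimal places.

set_propeller: D = 0.485 m, P = 0.658 m (p = P/D = 1.356701); state ← (V=0, rpm=0)
throttle_to(9458): rpm ← 9458
set_airspeed(44.61): V ← 44.61 m/s
final state: V = 44.61 m/s, rpm = 9458 → n = rpm/60 = 157.633333 rev/s
target J* = 1.2259; solve J* = V/(n·D) for n: n = V/(J*·D) = 44.61/(1.2259 × 0.485) = 75.030085 rev/s
rpm = 60·n = 4501.805112

rpm = 4501.81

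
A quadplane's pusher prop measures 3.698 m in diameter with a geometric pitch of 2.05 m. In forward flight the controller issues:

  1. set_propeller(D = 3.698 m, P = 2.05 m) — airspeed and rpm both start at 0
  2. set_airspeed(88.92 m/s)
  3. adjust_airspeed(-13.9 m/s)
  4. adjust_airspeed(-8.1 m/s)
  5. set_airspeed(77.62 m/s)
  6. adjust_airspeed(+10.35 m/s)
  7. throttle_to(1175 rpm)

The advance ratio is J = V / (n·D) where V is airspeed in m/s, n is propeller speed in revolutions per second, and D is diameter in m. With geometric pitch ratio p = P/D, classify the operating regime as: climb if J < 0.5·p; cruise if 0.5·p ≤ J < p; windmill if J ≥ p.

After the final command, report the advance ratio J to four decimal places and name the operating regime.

J = 1.2147, regime = windmill

set_propeller: D = 3.698 m, P = 2.05 m (p = P/D = 0.554354); state ← (V=0, rpm=0)
set_airspeed(88.92): V ← 88.92 m/s
adjust_airspeed(-13.9): V ← 88.92 -13.9 = 75.02 m/s
adjust_airspeed(-8.1): V ← 75.02 -8.1 = 66.92 m/s
set_airspeed(77.62): V ← 77.62 m/s
adjust_airspeed(+10.35): V ← 77.62 +10.35 = 87.97 m/s
throttle_to(1175): rpm ← 1175
final state: V = 87.97 m/s, rpm = 1175 → n = rpm/60 = 19.583333 rev/s
J = V / (n·D) = 87.97 / (19.583333 × 3.698) = 1.214734
regime bands: climb J<0.2772 | cruise [0.2772, 0.5544) | windmill J≥0.5544
J = 1.2147 → windmill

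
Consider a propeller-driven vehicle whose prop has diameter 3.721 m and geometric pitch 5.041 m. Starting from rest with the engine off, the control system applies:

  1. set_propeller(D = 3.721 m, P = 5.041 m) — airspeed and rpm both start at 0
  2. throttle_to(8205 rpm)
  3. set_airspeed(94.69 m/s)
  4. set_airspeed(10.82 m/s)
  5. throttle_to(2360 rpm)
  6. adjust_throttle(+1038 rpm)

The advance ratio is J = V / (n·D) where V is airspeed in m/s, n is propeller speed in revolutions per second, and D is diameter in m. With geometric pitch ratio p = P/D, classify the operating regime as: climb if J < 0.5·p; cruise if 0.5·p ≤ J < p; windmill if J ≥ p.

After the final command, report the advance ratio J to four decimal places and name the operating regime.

set_propeller: D = 3.721 m, P = 5.041 m (p = P/D = 1.354743); state ← (V=0, rpm=0)
throttle_to(8205): rpm ← 8205
set_airspeed(94.69): V ← 94.69 m/s
set_airspeed(10.82): V ← 10.82 m/s
throttle_to(2360): rpm ← 2360
adjust_throttle(+1038): rpm ← 2360 +1038 = 3398
final state: V = 10.82 m/s, rpm = 3398 → n = rpm/60 = 56.633333 rev/s
J = V / (n·D) = 10.82 / (56.633333 × 3.721) = 0.051345
regime bands: climb J<0.6774 | cruise [0.6774, 1.3547) | windmill J≥1.3547
J = 0.0513 → climb

J = 0.0513, regime = climb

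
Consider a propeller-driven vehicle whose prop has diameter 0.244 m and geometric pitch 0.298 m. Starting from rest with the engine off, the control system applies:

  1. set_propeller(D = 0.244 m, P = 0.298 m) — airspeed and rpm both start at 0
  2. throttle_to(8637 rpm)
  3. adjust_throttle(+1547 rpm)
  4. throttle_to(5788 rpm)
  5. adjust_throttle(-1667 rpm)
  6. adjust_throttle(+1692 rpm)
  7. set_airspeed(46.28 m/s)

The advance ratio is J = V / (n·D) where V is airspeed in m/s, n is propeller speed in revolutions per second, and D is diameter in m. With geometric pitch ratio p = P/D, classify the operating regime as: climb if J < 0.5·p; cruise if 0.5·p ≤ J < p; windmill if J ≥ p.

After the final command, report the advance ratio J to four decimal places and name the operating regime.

J = 1.9577, regime = windmill

set_propeller: D = 0.244 m, P = 0.298 m (p = P/D = 1.221311); state ← (V=0, rpm=0)
throttle_to(8637): rpm ← 8637
adjust_throttle(+1547): rpm ← 8637 +1547 = 10184
throttle_to(5788): rpm ← 5788
adjust_throttle(-1667): rpm ← 5788 -1667 = 4121
adjust_throttle(+1692): rpm ← 4121 +1692 = 5813
set_airspeed(46.28): V ← 46.28 m/s
final state: V = 46.28 m/s, rpm = 5813 → n = rpm/60 = 96.883333 rev/s
J = V / (n·D) = 46.28 / (96.883333 × 0.244) = 1.957737
regime bands: climb J<0.6107 | cruise [0.6107, 1.2213) | windmill J≥1.2213
J = 1.9577 → windmill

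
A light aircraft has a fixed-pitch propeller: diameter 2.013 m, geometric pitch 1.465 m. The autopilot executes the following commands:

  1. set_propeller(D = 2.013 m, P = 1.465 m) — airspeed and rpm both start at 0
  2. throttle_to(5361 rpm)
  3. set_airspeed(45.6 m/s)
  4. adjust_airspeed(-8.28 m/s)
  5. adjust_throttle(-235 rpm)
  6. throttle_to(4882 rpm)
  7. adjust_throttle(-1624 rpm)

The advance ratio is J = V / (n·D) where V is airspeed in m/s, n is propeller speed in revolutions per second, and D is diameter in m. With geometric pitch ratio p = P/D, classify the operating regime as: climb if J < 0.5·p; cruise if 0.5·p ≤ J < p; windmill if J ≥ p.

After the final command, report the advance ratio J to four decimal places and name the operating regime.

J = 0.3414, regime = climb

set_propeller: D = 2.013 m, P = 1.465 m (p = P/D = 0.727769); state ← (V=0, rpm=0)
throttle_to(5361): rpm ← 5361
set_airspeed(45.6): V ← 45.6 m/s
adjust_airspeed(-8.28): V ← 45.6 -8.28 = 37.32 m/s
adjust_throttle(-235): rpm ← 5361 -235 = 5126
throttle_to(4882): rpm ← 4882
adjust_throttle(-1624): rpm ← 4882 -1624 = 3258
final state: V = 37.32 m/s, rpm = 3258 → n = rpm/60 = 54.300000 rev/s
J = V / (n·D) = 37.32 / (54.300000 × 2.013) = 0.341427
regime bands: climb J<0.3639 | cruise [0.3639, 0.7278) | windmill J≥0.7278
J = 0.3414 → climb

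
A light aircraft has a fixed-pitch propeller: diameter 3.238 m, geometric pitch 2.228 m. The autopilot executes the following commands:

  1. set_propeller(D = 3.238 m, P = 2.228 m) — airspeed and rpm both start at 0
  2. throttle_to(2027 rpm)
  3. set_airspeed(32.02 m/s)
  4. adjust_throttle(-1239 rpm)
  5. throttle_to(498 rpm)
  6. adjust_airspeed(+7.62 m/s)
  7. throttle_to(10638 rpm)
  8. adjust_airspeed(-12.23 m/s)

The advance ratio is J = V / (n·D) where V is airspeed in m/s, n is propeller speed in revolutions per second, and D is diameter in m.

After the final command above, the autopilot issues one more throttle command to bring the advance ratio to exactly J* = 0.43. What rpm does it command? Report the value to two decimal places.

rpm = 1181.18

set_propeller: D = 3.238 m, P = 2.228 m (p = P/D = 0.688079); state ← (V=0, rpm=0)
throttle_to(2027): rpm ← 2027
set_airspeed(32.02): V ← 32.02 m/s
adjust_throttle(-1239): rpm ← 2027 -1239 = 788
throttle_to(498): rpm ← 498
adjust_airspeed(+7.62): V ← 32.02 +7.62 = 39.64 m/s
throttle_to(10638): rpm ← 10638
adjust_airspeed(-12.23): V ← 39.64 -12.23 = 27.41 m/s
final state: V = 27.41 m/s, rpm = 10638 → n = rpm/60 = 177.300000 rev/s
target J* = 0.43; solve J* = V/(n·D) for n: n = V/(J*·D) = 27.41/(0.43 × 3.238) = 19.686284 rev/s
rpm = 60·n = 1181.177011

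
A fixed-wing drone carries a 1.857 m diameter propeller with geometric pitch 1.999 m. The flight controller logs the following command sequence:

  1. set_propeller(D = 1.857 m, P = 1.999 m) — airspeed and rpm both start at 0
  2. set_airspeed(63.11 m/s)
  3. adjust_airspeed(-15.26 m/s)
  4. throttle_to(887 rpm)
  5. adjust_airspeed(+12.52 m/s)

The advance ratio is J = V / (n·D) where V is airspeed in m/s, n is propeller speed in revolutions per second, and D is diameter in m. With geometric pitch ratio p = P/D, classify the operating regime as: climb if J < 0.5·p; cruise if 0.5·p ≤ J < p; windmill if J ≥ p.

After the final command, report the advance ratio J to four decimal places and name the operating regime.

J = 2.1991, regime = windmill

set_propeller: D = 1.857 m, P = 1.999 m (p = P/D = 1.076467); state ← (V=0, rpm=0)
set_airspeed(63.11): V ← 63.11 m/s
adjust_airspeed(-15.26): V ← 63.11 -15.26 = 47.85 m/s
throttle_to(887): rpm ← 887
adjust_airspeed(+12.52): V ← 47.85 +12.52 = 60.37 m/s
final state: V = 60.37 m/s, rpm = 887 → n = rpm/60 = 14.783333 rev/s
J = V / (n·D) = 60.37 / (14.783333 × 1.857) = 2.199059
regime bands: climb J<0.5382 | cruise [0.5382, 1.0765) | windmill J≥1.0765
J = 2.1991 → windmill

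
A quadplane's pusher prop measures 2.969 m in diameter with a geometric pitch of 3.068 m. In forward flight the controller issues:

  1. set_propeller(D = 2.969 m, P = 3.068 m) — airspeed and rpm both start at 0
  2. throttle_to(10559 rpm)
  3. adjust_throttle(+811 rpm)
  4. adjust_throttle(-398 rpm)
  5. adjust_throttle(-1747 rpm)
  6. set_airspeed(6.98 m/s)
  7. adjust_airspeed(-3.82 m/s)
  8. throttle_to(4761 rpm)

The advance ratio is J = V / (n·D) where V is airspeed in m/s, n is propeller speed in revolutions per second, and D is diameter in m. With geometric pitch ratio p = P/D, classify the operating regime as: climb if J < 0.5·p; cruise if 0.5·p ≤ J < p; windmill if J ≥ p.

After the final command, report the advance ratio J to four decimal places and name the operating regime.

J = 0.0134, regime = climb

set_propeller: D = 2.969 m, P = 3.068 m (p = P/D = 1.033345); state ← (V=0, rpm=0)
throttle_to(10559): rpm ← 10559
adjust_throttle(+811): rpm ← 10559 +811 = 11370
adjust_throttle(-398): rpm ← 11370 -398 = 10972
adjust_throttle(-1747): rpm ← 10972 -1747 = 9225
set_airspeed(6.98): V ← 6.98 m/s
adjust_airspeed(-3.82): V ← 6.98 -3.82 = 3.16 m/s
throttle_to(4761): rpm ← 4761
final state: V = 3.16 m/s, rpm = 4761 → n = rpm/60 = 79.350000 rev/s
J = V / (n·D) = 3.16 / (79.350000 × 2.969) = 0.013413
regime bands: climb J<0.5167 | cruise [0.5167, 1.0333) | windmill J≥1.0333
J = 0.0134 → climb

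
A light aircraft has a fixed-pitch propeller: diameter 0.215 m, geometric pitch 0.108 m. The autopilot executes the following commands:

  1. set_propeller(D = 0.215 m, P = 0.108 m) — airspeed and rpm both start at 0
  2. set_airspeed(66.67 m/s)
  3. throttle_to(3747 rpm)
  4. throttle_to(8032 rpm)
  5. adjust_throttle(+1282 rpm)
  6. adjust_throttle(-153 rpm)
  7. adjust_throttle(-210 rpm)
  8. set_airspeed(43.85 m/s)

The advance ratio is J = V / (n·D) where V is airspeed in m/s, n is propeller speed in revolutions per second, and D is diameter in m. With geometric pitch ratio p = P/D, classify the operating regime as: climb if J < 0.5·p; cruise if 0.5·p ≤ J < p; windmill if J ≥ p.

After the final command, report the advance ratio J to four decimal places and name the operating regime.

J = 1.3671, regime = windmill

set_propeller: D = 0.215 m, P = 0.108 m (p = P/D = 0.502326); state ← (V=0, rpm=0)
set_airspeed(66.67): V ← 66.67 m/s
throttle_to(3747): rpm ← 3747
throttle_to(8032): rpm ← 8032
adjust_throttle(+1282): rpm ← 8032 +1282 = 9314
adjust_throttle(-153): rpm ← 9314 -153 = 9161
adjust_throttle(-210): rpm ← 9161 -210 = 8951
set_airspeed(43.85): V ← 43.85 m/s
final state: V = 43.85 m/s, rpm = 8951 → n = rpm/60 = 149.183333 rev/s
J = V / (n·D) = 43.85 / (149.183333 × 0.215) = 1.367133
regime bands: climb J<0.2512 | cruise [0.2512, 0.5023) | windmill J≥0.5023
J = 1.3671 → windmill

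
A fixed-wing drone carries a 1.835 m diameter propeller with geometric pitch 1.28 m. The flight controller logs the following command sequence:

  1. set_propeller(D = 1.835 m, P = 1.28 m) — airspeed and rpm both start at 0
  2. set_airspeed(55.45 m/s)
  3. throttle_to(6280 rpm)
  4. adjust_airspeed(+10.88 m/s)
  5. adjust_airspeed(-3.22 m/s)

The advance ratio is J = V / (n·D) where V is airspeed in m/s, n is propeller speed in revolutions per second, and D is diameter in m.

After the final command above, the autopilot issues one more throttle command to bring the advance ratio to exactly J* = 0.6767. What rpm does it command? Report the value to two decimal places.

set_propeller: D = 1.835 m, P = 1.28 m (p = P/D = 0.697548); state ← (V=0, rpm=0)
set_airspeed(55.45): V ← 55.45 m/s
throttle_to(6280): rpm ← 6280
adjust_airspeed(+10.88): V ← 55.45 +10.88 = 66.33 m/s
adjust_airspeed(-3.22): V ← 66.33 -3.22 = 63.11 m/s
final state: V = 63.11 m/s, rpm = 6280 → n = rpm/60 = 104.666667 rev/s
target J* = 0.6767; solve J* = V/(n·D) for n: n = V/(J*·D) = 63.11/(0.6767 × 1.835) = 50.823660 rev/s
rpm = 60·n = 3049.419587

rpm = 3049.42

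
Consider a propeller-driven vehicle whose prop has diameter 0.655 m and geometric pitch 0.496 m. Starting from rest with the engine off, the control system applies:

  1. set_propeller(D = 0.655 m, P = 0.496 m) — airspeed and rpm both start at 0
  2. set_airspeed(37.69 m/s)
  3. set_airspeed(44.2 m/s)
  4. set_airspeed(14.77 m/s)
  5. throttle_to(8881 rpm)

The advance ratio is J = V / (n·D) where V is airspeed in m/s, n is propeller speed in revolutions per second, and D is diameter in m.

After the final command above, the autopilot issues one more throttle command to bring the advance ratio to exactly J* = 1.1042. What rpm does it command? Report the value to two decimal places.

set_propeller: D = 0.655 m, P = 0.496 m (p = P/D = 0.757252); state ← (V=0, rpm=0)
set_airspeed(37.69): V ← 37.69 m/s
set_airspeed(44.2): V ← 44.2 m/s
set_airspeed(14.77): V ← 14.77 m/s
throttle_to(8881): rpm ← 8881
final state: V = 14.77 m/s, rpm = 8881 → n = rpm/60 = 148.016667 rev/s
target J* = 1.1042; solve J* = V/(n·D) for n: n = V/(J*·D) = 14.77/(1.1042 × 0.655) = 20.421679 rev/s
rpm = 60·n = 1225.300760

rpm = 1225.30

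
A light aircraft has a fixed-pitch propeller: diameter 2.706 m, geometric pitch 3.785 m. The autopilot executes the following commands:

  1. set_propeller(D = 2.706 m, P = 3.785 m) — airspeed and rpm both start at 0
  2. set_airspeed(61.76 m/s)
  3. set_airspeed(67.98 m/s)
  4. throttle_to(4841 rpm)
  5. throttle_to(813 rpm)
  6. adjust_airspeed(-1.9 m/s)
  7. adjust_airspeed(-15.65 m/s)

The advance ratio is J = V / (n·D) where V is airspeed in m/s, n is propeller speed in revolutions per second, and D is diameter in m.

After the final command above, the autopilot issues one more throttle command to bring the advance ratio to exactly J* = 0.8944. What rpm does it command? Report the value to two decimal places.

rpm = 1250.20

set_propeller: D = 2.706 m, P = 3.785 m (p = P/D = 1.398744); state ← (V=0, rpm=0)
set_airspeed(61.76): V ← 61.76 m/s
set_airspeed(67.98): V ← 67.98 m/s
throttle_to(4841): rpm ← 4841
throttle_to(813): rpm ← 813
adjust_airspeed(-1.9): V ← 67.98 -1.9 = 66.08 m/s
adjust_airspeed(-15.65): V ← 66.08 -15.65 = 50.43 m/s
final state: V = 50.43 m/s, rpm = 813 → n = rpm/60 = 13.550000 rev/s
target J* = 0.8944; solve J* = V/(n·D) for n: n = V/(J*·D) = 50.43/(0.8944 × 2.706) = 20.836721 rev/s
rpm = 60·n = 1250.203285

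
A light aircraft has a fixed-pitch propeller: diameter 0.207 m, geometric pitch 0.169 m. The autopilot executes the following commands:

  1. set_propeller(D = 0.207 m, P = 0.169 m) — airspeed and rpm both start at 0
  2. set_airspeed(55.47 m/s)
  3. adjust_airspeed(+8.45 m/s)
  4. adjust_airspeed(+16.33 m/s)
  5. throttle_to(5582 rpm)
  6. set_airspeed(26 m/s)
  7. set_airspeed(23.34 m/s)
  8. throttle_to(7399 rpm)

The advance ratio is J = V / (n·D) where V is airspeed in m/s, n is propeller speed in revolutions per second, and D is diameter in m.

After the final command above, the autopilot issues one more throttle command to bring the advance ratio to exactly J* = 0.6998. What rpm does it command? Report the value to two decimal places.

rpm = 9667.36

set_propeller: D = 0.207 m, P = 0.169 m (p = P/D = 0.816425); state ← (V=0, rpm=0)
set_airspeed(55.47): V ← 55.47 m/s
adjust_airspeed(+8.45): V ← 55.47 +8.45 = 63.92 m/s
adjust_airspeed(+16.33): V ← 63.92 +16.33 = 80.25 m/s
throttle_to(5582): rpm ← 5582
set_airspeed(26): V ← 26 m/s
set_airspeed(23.34): V ← 23.34 m/s
throttle_to(7399): rpm ← 7399
final state: V = 23.34 m/s, rpm = 7399 → n = rpm/60 = 123.316667 rev/s
target J* = 0.6998; solve J* = V/(n·D) for n: n = V/(J*·D) = 23.34/(0.6998 × 0.207) = 161.122640 rev/s
rpm = 60·n = 9667.358376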